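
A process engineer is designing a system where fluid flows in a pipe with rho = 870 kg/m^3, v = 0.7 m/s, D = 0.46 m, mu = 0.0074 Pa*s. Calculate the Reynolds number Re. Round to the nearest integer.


Re = rho * v * D / mu
Re = 870 * 0.7 * 0.46 / 0.0074
Re = 280.14 / 0.0074
Re = 37857


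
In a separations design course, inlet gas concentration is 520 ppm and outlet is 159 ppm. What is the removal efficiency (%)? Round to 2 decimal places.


Efficiency = (G_in - G_out) / G_in * 100%
Efficiency = (520 - 159) / 520 * 100
Efficiency = 361 / 520 * 100
Efficiency = 69.42%


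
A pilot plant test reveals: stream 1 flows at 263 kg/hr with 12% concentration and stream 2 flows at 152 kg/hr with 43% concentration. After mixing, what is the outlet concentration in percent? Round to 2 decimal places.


Mass balance on solute: F1*x1 + F2*x2 = F3*x3
F3 = F1 + F2 = 263 + 152 = 415 kg/hr
x3 = (F1*x1 + F2*x2)/F3
x3 = (263*0.12 + 152*0.43) / 415
x3 = 23.35%


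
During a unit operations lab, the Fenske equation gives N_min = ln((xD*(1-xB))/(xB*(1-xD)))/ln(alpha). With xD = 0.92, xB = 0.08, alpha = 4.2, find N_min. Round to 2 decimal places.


N_min = ln((xD*(1-xB))/(xB*(1-xD))) / ln(alpha)
Numerator inside ln: 0.8464 / 0.0064 = 132.25
ln(132.25) = 4.884694
ln(alpha) = ln(4.2) = 1.435085
N_min = 4.884694 / 1.435085 = 3.40


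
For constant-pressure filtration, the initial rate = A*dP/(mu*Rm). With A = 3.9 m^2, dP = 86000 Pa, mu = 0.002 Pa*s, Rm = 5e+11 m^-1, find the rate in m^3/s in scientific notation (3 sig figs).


rate = A * dP / (mu * Rm)
rate = 3.9 * 86000 / (0.002 * 5e+11)
rate = 335400.0 / 1.000e+09
rate = 3.35e-04 m^3/s


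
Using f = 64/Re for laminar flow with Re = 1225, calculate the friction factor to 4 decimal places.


f = 64 / Re
f = 64 / 1225
f = 0.0522


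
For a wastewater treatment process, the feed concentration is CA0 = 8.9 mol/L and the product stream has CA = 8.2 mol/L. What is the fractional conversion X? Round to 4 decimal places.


X = (CA0 - CA) / CA0
X = (8.9 - 8.2) / 8.9
X = 0.7 / 8.9
X = 0.0787


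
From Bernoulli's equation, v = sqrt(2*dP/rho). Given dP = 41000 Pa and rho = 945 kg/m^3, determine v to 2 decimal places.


v = sqrt(2*dP/rho)
v = sqrt(2*41000/945)
v = sqrt(86.772487)
v = 9.32 m/s


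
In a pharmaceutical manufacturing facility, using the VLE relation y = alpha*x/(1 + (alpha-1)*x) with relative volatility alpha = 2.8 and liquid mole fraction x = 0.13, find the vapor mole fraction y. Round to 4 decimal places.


y = alpha*x / (1 + (alpha-1)*x)
y = 2.8*0.13 / (1 + (2.8-1)*0.13)
y = 0.364 / (1 + 0.234)
y = 0.364 / 1.234
y = 0.2950


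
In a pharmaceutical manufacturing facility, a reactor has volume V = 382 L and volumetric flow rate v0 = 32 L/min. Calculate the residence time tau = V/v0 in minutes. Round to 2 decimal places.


tau = V / v0
tau = 382 / 32
tau = 11.94 min


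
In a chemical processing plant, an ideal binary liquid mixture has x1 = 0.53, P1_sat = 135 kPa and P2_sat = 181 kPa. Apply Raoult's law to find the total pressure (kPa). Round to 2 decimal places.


P = x1*P1_sat + x2*P2_sat
x2 = 1 - x1 = 1 - 0.53 = 0.47
P = 0.53*135 + 0.47*181
P = 71.55 + 85.07
P = 156.62 kPa


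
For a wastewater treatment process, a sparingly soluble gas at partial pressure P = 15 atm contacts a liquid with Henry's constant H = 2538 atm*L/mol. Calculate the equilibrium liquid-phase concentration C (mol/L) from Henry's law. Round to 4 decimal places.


C = P / H
C = 15 / 2538
C = 0.0059 mol/L


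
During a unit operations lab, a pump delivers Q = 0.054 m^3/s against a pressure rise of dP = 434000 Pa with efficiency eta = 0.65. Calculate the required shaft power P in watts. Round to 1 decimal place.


P = Q * dP / eta
P = 0.054 * 434000 / 0.65
P = 23436.0 / 0.65
P = 36055.4 W


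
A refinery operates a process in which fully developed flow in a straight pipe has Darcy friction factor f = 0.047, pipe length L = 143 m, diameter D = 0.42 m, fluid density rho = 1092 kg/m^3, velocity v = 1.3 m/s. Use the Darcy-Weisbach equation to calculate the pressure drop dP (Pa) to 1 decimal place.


dP = f * (L/D) * (rho*v^2/2)
dP = 0.047 * (143/0.42) * (1092*1.3^2/2)
L/D = 340.47619048
rho*v^2/2 = 1092*1.69/2 = 922.74
dP = 0.047 * 340.47619048 * 922.74
dP = 14766.0 Pa


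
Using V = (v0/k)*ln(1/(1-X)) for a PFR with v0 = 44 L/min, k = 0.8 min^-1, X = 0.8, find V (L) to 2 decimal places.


V = (v0/k) * ln(1/(1-X))
V = (44/0.8) * ln(1/(1-0.8))
V = 55.0 * ln(5.0)
V = 55.0 * 1.609438
V = 88.52 L


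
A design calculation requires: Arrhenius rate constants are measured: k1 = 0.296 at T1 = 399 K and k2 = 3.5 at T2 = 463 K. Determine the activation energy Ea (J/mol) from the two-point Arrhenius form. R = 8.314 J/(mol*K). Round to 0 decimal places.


Ea = R * ln(k2/k1) / (1/T1 - 1/T2)
ln(k2/k1) = ln(3.5/0.296) = 2.4701588
1/T1 - 1/T2 = 1/399 - 1/463 = 0.00034643845
Ea = 8.314 * 2.4701588 / 0.00034643845
Ea = 59280 J/mol


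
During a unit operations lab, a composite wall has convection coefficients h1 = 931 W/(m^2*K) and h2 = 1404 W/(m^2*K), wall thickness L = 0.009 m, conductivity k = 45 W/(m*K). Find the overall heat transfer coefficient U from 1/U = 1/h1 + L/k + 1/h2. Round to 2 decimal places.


1/U = 1/h1 + L/k + 1/h2
1/U = 1/931 + 0.009/45 + 1/1404
1/U = 0.0010741139 + 0.0002 + 0.0007122507
1/U = 0.0019863646
U = 503.43 W/(m^2*K)


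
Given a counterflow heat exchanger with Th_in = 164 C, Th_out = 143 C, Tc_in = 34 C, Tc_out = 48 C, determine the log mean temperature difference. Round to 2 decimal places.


dT1 = Th_in - Tc_out = 164 - 48 = 116
dT2 = Th_out - Tc_in = 143 - 34 = 109
LMTD = (dT1 - dT2) / ln(dT1/dT2)
LMTD = (116 - 109) / ln(116/109)
LMTD = 112.46 K


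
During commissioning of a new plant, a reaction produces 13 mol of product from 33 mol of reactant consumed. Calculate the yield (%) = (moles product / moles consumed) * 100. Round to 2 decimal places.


Yield = (moles product / moles consumed) * 100%
Yield = (13 / 33) * 100
Yield = 0.3939 * 100
Yield = 39.39%


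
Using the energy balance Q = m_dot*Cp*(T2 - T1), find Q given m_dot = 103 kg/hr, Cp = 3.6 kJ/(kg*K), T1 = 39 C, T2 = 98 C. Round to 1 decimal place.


Q = m_dot * Cp * (T2 - T1)
Q = 103 * 3.6 * (98 - 39)
Q = 103 * 3.6 * 59
Q = 21877.2 kJ/hr


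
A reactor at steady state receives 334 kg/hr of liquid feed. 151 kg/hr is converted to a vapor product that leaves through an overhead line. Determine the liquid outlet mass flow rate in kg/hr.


Steady-state mass balance on the main outlet: F_out = F_in - F_removed
F_out = 334 - 151
F_out = 183 kg/hr


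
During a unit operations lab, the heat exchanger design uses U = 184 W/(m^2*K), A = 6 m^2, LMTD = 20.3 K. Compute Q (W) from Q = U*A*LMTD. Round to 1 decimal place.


Q = U * A * LMTD
Q = 184 * 6 * 20.3
Q = 22411.2 W


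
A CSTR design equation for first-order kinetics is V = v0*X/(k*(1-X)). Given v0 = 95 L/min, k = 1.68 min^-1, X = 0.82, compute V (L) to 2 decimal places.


V = v0 * X / (k * (1 - X))
V = 95 * 0.82 / (1.68 * (1 - 0.82))
V = 77.9 / (1.68 * 0.18)
V = 77.9 / 0.3024
V = 257.61 L


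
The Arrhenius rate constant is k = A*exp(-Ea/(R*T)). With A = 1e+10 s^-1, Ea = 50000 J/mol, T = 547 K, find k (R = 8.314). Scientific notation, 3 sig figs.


k = A * exp(-Ea/(R*T))
k = 1e+10 * exp(-50000 / (8.314 * 547))
k = 1e+10 * exp(-10.994428)
k = 1.68e+05


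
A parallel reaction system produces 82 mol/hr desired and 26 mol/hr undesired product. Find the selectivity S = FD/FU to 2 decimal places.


S = desired product rate / undesired product rate
S = 82 / 26
S = 3.15


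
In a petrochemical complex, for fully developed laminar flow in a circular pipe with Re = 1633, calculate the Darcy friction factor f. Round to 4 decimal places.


f = 64 / Re
f = 64 / 1633
f = 0.0392


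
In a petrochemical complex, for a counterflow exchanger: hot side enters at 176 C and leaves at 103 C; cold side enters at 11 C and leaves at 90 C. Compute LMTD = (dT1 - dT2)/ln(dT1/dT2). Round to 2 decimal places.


dT1 = Th_in - Tc_out = 176 - 90 = 86
dT2 = Th_out - Tc_in = 103 - 11 = 92
LMTD = (dT1 - dT2) / ln(dT1/dT2)
LMTD = (86 - 92) / ln(86/92)
LMTD = 88.97 K


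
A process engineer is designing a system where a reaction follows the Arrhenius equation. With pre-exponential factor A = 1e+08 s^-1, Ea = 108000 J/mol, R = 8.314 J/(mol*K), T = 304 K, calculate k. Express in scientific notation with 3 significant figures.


k = A * exp(-Ea/(R*T))
k = 1e+08 * exp(-108000 / (8.314 * 304))
k = 1e+08 * exp(-42.730714)
k = 2.77e-11


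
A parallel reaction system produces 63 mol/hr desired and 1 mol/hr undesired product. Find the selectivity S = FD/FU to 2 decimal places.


S = desired product rate / undesired product rate
S = 63 / 1
S = 63.00


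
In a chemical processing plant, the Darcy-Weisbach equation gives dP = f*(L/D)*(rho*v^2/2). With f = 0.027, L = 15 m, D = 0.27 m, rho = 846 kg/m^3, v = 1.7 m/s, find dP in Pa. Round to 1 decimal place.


dP = f * (L/D) * (rho*v^2/2)
dP = 0.027 * (15/0.27) * (846*1.7^2/2)
L/D = 55.55555556
rho*v^2/2 = 846*2.89/2 = 1222.47
dP = 0.027 * 55.55555556 * 1222.47
dP = 1833.7 Pa


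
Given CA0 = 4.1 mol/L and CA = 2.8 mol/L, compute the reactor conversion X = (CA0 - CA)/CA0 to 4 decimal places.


X = (CA0 - CA) / CA0
X = (4.1 - 2.8) / 4.1
X = 1.3 / 4.1
X = 0.3171


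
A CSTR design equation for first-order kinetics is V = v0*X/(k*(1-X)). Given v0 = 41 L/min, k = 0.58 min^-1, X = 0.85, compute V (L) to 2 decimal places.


V = v0 * X / (k * (1 - X))
V = 41 * 0.85 / (0.58 * (1 - 0.85))
V = 34.85 / (0.58 * 0.15)
V = 34.85 / 0.087
V = 400.57 L


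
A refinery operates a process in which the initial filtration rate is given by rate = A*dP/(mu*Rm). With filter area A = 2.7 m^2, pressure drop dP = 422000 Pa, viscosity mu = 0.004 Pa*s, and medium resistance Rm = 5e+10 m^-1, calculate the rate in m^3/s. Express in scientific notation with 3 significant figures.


rate = A * dP / (mu * Rm)
rate = 2.7 * 422000 / (0.004 * 5e+10)
rate = 1139400.0 / 2.000e+08
rate = 5.70e-03 m^3/s


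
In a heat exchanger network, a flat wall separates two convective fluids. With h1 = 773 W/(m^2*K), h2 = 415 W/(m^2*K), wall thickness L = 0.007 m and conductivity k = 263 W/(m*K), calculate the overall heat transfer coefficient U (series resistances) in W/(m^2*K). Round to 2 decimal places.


1/U = 1/h1 + L/k + 1/h2
1/U = 1/773 + 0.007/263 + 1/415
1/U = 0.0012936611 + 2.6616e-05 + 0.0024096386
1/U = 0.0037299157
U = 268.10 W/(m^2*K)


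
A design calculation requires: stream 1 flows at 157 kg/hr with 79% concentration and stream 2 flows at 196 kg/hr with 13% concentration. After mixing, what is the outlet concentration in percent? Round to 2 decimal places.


Mass balance on solute: F1*x1 + F2*x2 = F3*x3
F3 = F1 + F2 = 157 + 196 = 353 kg/hr
x3 = (F1*x1 + F2*x2)/F3
x3 = (157*0.79 + 196*0.13) / 353
x3 = 42.35%


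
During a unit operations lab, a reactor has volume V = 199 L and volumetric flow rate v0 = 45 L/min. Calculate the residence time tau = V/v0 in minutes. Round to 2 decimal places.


tau = V / v0
tau = 199 / 45
tau = 4.42 min


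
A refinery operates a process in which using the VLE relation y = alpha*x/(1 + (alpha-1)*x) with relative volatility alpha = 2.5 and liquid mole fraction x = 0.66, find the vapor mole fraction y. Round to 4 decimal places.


y = alpha*x / (1 + (alpha-1)*x)
y = 2.5*0.66 / (1 + (2.5-1)*0.66)
y = 1.65 / (1 + 0.99)
y = 1.65 / 1.99
y = 0.8291


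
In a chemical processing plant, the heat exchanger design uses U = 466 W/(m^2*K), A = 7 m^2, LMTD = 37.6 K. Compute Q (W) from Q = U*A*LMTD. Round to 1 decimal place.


Q = U * A * LMTD
Q = 466 * 7 * 37.6
Q = 122651.2 W


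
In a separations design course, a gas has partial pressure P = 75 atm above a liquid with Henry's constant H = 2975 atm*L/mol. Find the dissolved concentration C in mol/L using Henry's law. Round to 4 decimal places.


C = P / H
C = 75 / 2975
C = 0.0252 mol/L


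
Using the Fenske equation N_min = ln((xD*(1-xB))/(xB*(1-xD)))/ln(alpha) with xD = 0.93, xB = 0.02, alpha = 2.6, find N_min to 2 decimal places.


N_min = ln((xD*(1-xB))/(xB*(1-xD))) / ln(alpha)
Numerator inside ln: 0.9114 / 0.0014 = 651.0
ln(651.0) = 6.47851
ln(alpha) = ln(2.6) = 0.955511
N_min = 6.47851 / 0.955511 = 6.78


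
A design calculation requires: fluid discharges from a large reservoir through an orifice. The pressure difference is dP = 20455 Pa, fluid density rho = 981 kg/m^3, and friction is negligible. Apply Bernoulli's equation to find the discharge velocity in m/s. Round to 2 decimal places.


v = sqrt(2*dP/rho)
v = sqrt(2*20455/981)
v = sqrt(41.702345)
v = 6.46 m/s


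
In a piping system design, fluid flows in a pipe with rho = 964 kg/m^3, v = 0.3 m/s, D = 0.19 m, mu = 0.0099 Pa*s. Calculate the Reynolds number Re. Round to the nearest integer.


Re = rho * v * D / mu
Re = 964 * 0.3 * 0.19 / 0.0099
Re = 54.948 / 0.0099
Re = 5550


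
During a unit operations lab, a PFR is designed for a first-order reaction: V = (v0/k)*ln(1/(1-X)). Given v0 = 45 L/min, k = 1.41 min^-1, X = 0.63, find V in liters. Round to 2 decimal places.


V = (v0/k) * ln(1/(1-X))
V = (45/1.41) * ln(1/(1-0.63))
V = 31.914894 * ln(2.702703)
V = 31.914894 * 0.994252
V = 31.73 L


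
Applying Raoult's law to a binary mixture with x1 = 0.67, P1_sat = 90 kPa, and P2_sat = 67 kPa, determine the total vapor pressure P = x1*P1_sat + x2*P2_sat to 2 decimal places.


P = x1*P1_sat + x2*P2_sat
x2 = 1 - x1 = 1 - 0.67 = 0.33
P = 0.67*90 + 0.33*67
P = 60.3 + 22.11
P = 82.41 kPa


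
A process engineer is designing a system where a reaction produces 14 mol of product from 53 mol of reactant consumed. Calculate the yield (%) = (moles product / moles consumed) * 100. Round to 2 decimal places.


Yield = (moles product / moles consumed) * 100%
Yield = (14 / 53) * 100
Yield = 0.2642 * 100
Yield = 26.42%


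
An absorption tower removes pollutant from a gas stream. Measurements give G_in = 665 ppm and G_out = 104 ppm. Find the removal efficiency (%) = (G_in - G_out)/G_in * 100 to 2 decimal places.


Efficiency = (G_in - G_out) / G_in * 100%
Efficiency = (665 - 104) / 665 * 100
Efficiency = 561 / 665 * 100
Efficiency = 84.36%


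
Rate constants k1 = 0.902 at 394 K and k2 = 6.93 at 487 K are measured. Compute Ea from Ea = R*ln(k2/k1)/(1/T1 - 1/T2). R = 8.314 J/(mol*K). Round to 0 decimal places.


Ea = R * ln(k2/k1) / (1/T1 - 1/T2)
ln(k2/k1) = ln(6.93/0.902) = 2.0390006
1/T1 - 1/T2 = 1/394 - 1/487 = 0.000484682976
Ea = 8.314 * 2.0390006 / 0.000484682976
Ea = 34976 J/mol


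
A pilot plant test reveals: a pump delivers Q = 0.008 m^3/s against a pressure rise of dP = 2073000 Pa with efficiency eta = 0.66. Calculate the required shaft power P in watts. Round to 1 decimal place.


P = Q * dP / eta
P = 0.008 * 2073000 / 0.66
P = 16584.0 / 0.66
P = 25127.3 W


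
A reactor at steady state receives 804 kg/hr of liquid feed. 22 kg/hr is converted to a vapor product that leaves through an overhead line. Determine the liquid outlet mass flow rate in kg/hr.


Steady-state mass balance on the main outlet: F_out = F_in - F_removed
F_out = 804 - 22
F_out = 782 kg/hr


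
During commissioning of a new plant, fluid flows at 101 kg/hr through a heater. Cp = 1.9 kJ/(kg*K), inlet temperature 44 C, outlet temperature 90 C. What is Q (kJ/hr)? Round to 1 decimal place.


Q = m_dot * Cp * (T2 - T1)
Q = 101 * 1.9 * (90 - 44)
Q = 101 * 1.9 * 46
Q = 8827.4 kJ/hr


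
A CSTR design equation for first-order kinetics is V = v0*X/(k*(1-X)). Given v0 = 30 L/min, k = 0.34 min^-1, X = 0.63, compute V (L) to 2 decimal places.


V = v0 * X / (k * (1 - X))
V = 30 * 0.63 / (0.34 * (1 - 0.63))
V = 18.9 / (0.34 * 0.37)
V = 18.9 / 0.1258
V = 150.24 L


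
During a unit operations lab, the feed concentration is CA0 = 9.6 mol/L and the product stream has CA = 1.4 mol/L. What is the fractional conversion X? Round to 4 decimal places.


X = (CA0 - CA) / CA0
X = (9.6 - 1.4) / 9.6
X = 8.2 / 9.6
X = 0.8542


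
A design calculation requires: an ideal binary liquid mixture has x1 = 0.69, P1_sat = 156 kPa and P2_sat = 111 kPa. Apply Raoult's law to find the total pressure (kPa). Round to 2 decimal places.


P = x1*P1_sat + x2*P2_sat
x2 = 1 - x1 = 1 - 0.69 = 0.31
P = 0.69*156 + 0.31*111
P = 107.64 + 34.41
P = 142.05 kPa


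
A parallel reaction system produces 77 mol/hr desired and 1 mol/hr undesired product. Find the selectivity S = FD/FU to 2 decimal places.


S = desired product rate / undesired product rate
S = 77 / 1
S = 77.00


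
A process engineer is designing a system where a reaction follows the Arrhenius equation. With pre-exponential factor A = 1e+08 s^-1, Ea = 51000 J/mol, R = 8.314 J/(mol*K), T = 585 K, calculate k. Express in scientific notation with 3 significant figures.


k = A * exp(-Ea/(R*T))
k = 1e+08 * exp(-51000 / (8.314 * 585))
k = 1e+08 * exp(-10.485866)
k = 2.79e+03


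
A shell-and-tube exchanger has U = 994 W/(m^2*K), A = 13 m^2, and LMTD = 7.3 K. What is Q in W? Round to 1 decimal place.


Q = U * A * LMTD
Q = 994 * 13 * 7.3
Q = 94330.6 W


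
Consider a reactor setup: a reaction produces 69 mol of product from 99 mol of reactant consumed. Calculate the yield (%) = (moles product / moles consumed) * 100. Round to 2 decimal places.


Yield = (moles product / moles consumed) * 100%
Yield = (69 / 99) * 100
Yield = 0.697 * 100
Yield = 69.70%


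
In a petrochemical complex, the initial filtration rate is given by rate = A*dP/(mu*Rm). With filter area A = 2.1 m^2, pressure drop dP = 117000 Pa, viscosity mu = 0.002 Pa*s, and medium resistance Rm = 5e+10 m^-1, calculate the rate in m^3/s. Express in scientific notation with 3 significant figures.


rate = A * dP / (mu * Rm)
rate = 2.1 * 117000 / (0.002 * 5e+10)
rate = 245700.0 / 1.000e+08
rate = 2.46e-03 m^3/s


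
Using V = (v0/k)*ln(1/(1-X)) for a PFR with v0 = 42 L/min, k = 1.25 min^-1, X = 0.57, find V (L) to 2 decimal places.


V = (v0/k) * ln(1/(1-X))
V = (42/1.25) * ln(1/(1-0.57))
V = 33.6 * ln(2.325581)
V = 33.6 * 0.84397
V = 28.36 L


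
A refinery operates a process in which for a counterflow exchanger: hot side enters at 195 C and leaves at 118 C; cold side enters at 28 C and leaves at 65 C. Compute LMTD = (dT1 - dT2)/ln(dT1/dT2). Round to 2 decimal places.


dT1 = Th_in - Tc_out = 195 - 65 = 130
dT2 = Th_out - Tc_in = 118 - 28 = 90
LMTD = (dT1 - dT2) / ln(dT1/dT2)
LMTD = (130 - 90) / ln(130/90)
LMTD = 108.78 K


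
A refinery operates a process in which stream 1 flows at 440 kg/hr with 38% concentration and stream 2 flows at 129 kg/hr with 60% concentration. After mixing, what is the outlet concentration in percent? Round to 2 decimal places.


Mass balance on solute: F1*x1 + F2*x2 = F3*x3
F3 = F1 + F2 = 440 + 129 = 569 kg/hr
x3 = (F1*x1 + F2*x2)/F3
x3 = (440*0.38 + 129*0.6) / 569
x3 = 42.99%


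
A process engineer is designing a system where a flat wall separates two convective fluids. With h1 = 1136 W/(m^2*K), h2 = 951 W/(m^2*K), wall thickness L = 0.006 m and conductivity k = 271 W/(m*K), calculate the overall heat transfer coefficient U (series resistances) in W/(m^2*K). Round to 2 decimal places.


1/U = 1/h1 + L/k + 1/h2
1/U = 1/1136 + 0.006/271 + 1/951
1/U = 0.0008802817 + 2.21402e-05 + 0.0010515247
1/U = 0.0019539466
U = 511.78 W/(m^2*K)


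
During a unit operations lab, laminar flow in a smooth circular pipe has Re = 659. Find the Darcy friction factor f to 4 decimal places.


f = 64 / Re
f = 64 / 659
f = 0.0971


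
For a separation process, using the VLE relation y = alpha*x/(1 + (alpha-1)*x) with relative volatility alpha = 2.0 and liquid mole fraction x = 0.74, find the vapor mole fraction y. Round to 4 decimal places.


y = alpha*x / (1 + (alpha-1)*x)
y = 2.0*0.74 / (1 + (2.0-1)*0.74)
y = 1.48 / (1 + 0.74)
y = 1.48 / 1.74
y = 0.8506


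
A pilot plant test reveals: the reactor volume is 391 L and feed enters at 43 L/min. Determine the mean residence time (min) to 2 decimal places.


tau = V / v0
tau = 391 / 43
tau = 9.09 min


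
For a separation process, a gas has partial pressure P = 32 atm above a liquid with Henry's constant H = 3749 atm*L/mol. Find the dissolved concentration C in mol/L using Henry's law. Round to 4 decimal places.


C = P / H
C = 32 / 3749
C = 0.0085 mol/L


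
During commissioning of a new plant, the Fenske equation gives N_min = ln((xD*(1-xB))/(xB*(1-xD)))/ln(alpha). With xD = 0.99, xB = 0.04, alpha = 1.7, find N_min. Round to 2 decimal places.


N_min = ln((xD*(1-xB))/(xB*(1-xD))) / ln(alpha)
Numerator inside ln: 0.9504 / 0.0004 = 2376.0
ln(2376.0) = 7.773174
ln(alpha) = ln(1.7) = 0.530628
N_min = 7.773174 / 0.530628 = 14.65


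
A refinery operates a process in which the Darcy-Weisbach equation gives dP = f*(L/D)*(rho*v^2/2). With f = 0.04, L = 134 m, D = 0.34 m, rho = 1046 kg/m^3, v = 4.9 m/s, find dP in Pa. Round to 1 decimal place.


dP = f * (L/D) * (rho*v^2/2)
dP = 0.04 * (134/0.34) * (1046*4.9^2/2)
L/D = 394.11764706
rho*v^2/2 = 1046*24.01/2 = 12557.23
dP = 0.04 * 394.11764706 * 12557.23
dP = 197961.0 Pa


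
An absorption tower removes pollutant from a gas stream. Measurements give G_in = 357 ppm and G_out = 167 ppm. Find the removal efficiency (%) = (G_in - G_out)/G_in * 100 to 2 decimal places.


Efficiency = (G_in - G_out) / G_in * 100%
Efficiency = (357 - 167) / 357 * 100
Efficiency = 190 / 357 * 100
Efficiency = 53.22%


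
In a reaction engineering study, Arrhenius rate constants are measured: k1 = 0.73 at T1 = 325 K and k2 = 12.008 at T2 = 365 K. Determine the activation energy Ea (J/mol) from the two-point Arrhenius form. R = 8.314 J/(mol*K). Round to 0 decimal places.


Ea = R * ln(k2/k1) / (1/T1 - 1/T2)
ln(k2/k1) = ln(12.008/0.73) = 2.8002838
1/T1 - 1/T2 = 1/325 - 1/365 = 0.00033719705
Ea = 8.314 * 2.8002838 / 0.00033719705
Ea = 69044 J/mol


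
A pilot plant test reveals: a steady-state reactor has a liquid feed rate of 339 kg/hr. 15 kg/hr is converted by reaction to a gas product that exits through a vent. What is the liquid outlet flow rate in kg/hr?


Steady-state mass balance on the main outlet: F_out = F_in - F_removed
F_out = 339 - 15
F_out = 324 kg/hr


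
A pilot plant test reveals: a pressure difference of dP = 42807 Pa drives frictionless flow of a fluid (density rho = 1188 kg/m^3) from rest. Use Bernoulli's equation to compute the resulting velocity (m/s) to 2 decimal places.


v = sqrt(2*dP/rho)
v = sqrt(2*42807/1188)
v = sqrt(72.065657)
v = 8.49 m/s


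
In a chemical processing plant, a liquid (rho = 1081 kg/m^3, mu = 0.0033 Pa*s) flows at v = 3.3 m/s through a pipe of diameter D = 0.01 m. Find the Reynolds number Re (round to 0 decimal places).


Re = rho * v * D / mu
Re = 1081 * 3.3 * 0.01 / 0.0033
Re = 35.673 / 0.0033
Re = 10810


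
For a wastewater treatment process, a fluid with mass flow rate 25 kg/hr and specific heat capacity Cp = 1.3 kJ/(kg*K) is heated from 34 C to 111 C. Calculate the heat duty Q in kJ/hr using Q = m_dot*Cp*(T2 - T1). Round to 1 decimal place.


Q = m_dot * Cp * (T2 - T1)
Q = 25 * 1.3 * (111 - 34)
Q = 25 * 1.3 * 77
Q = 2502.5 kJ/hr


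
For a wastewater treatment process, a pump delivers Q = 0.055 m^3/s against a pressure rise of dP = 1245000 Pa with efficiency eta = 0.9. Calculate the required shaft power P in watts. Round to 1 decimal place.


P = Q * dP / eta
P = 0.055 * 1245000 / 0.9
P = 68475.0 / 0.9
P = 76083.3 W


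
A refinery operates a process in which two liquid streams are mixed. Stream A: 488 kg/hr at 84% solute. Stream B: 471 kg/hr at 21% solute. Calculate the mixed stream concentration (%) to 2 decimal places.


Mass balance on solute: F1*x1 + F2*x2 = F3*x3
F3 = F1 + F2 = 488 + 471 = 959 kg/hr
x3 = (F1*x1 + F2*x2)/F3
x3 = (488*0.84 + 471*0.21) / 959
x3 = 53.06%


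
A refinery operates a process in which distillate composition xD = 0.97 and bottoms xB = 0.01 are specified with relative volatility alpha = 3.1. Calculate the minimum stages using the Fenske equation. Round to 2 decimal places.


N_min = ln((xD*(1-xB))/(xB*(1-xD))) / ln(alpha)
Numerator inside ln: 0.9603 / 0.0003 = 3201.0
ln(3201.0) = 8.071219
ln(alpha) = ln(3.1) = 1.131402
N_min = 8.071219 / 1.131402 = 7.13


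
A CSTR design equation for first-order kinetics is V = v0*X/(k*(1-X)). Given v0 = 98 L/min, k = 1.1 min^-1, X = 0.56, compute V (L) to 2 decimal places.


V = v0 * X / (k * (1 - X))
V = 98 * 0.56 / (1.1 * (1 - 0.56))
V = 54.88 / (1.1 * 0.44)
V = 54.88 / 0.484
V = 113.39 L


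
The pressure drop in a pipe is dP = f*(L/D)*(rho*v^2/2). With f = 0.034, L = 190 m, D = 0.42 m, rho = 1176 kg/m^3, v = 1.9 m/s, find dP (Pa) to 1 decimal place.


dP = f * (L/D) * (rho*v^2/2)
dP = 0.034 * (190/0.42) * (1176*1.9^2/2)
L/D = 452.38095238
rho*v^2/2 = 1176*3.61/2 = 2122.68
dP = 0.034 * 452.38095238 * 2122.68
dP = 32648.8 Pa


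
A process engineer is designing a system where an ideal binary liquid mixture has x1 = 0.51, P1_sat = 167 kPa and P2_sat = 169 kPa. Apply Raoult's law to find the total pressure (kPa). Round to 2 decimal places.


P = x1*P1_sat + x2*P2_sat
x2 = 1 - x1 = 1 - 0.51 = 0.49
P = 0.51*167 + 0.49*169
P = 85.17 + 82.81
P = 167.98 kPa


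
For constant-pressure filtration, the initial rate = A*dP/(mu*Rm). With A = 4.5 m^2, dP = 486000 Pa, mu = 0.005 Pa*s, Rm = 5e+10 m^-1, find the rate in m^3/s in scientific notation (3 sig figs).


rate = A * dP / (mu * Rm)
rate = 4.5 * 486000 / (0.005 * 5e+10)
rate = 2187000.0 / 2.500e+08
rate = 8.75e-03 m^3/s


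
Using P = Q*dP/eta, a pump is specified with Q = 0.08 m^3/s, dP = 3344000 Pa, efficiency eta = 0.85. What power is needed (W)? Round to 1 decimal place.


P = Q * dP / eta
P = 0.08 * 3344000 / 0.85
P = 267520.0 / 0.85
P = 314729.4 W


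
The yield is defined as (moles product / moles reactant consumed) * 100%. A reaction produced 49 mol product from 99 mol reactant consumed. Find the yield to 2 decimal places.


Yield = (moles product / moles consumed) * 100%
Yield = (49 / 99) * 100
Yield = 0.4949 * 100
Yield = 49.49%


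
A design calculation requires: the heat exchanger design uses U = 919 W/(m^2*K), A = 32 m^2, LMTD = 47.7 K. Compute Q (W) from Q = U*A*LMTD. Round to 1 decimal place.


Q = U * A * LMTD
Q = 919 * 32 * 47.7
Q = 1402761.6 W


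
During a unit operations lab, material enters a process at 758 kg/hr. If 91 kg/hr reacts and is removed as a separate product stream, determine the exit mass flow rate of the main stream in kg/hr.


Steady-state mass balance on the main outlet: F_out = F_in - F_removed
F_out = 758 - 91
F_out = 667 kg/hr


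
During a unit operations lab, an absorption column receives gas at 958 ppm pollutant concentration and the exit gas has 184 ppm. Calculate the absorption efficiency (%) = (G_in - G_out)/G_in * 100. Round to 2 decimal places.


Efficiency = (G_in - G_out) / G_in * 100%
Efficiency = (958 - 184) / 958 * 100
Efficiency = 774 / 958 * 100
Efficiency = 80.79%


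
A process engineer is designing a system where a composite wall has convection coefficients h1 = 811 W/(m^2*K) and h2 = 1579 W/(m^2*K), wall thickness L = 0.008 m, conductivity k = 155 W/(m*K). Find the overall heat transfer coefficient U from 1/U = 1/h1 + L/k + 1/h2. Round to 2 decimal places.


1/U = 1/h1 + L/k + 1/h2
1/U = 1/811 + 0.008/155 + 1/1579
1/U = 0.0012330456 + 5.16129e-05 + 0.0006333122
1/U = 0.0019179707
U = 521.38 W/(m^2*K)


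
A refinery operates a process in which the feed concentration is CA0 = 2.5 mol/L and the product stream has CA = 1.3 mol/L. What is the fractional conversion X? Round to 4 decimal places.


X = (CA0 - CA) / CA0
X = (2.5 - 1.3) / 2.5
X = 1.2 / 2.5
X = 0.4800


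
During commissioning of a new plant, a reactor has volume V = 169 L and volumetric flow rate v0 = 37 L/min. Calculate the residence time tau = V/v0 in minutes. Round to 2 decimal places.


tau = V / v0
tau = 169 / 37
tau = 4.57 min


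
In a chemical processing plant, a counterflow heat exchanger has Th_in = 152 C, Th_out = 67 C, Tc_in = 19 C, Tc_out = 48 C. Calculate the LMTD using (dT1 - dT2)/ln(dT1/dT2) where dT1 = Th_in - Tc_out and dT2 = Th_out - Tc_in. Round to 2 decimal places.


dT1 = Th_in - Tc_out = 152 - 48 = 104
dT2 = Th_out - Tc_in = 67 - 19 = 48
LMTD = (dT1 - dT2) / ln(dT1/dT2)
LMTD = (104 - 48) / ln(104/48)
LMTD = 72.43 K


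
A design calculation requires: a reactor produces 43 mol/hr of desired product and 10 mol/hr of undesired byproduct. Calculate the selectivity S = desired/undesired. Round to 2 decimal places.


S = desired product rate / undesired product rate
S = 43 / 10
S = 4.30


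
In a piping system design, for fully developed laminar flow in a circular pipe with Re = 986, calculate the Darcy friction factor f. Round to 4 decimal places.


f = 64 / Re
f = 64 / 986
f = 0.0649


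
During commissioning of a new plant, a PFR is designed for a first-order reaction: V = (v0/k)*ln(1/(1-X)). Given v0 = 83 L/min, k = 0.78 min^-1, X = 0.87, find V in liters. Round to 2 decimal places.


V = (v0/k) * ln(1/(1-X))
V = (83/0.78) * ln(1/(1-0.87))
V = 106.410256 * ln(7.692308)
V = 106.410256 * 2.040221
V = 217.10 L


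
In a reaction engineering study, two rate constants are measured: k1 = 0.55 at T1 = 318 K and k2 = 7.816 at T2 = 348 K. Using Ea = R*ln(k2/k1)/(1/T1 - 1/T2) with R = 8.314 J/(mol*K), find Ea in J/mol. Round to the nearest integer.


Ea = R * ln(k2/k1) / (1/T1 - 1/T2)
ln(k2/k1) = ln(7.816/0.55) = 2.6540099
1/T1 - 1/T2 = 1/318 - 1/348 = 0.00027109087
Ea = 8.314 * 2.6540099 / 0.00027109087
Ea = 81395 J/mol


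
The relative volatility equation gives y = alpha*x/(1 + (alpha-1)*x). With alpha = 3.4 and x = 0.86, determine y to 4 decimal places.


y = alpha*x / (1 + (alpha-1)*x)
y = 3.4*0.86 / (1 + (3.4-1)*0.86)
y = 2.924 / (1 + 2.064)
y = 2.924 / 3.064
y = 0.9543


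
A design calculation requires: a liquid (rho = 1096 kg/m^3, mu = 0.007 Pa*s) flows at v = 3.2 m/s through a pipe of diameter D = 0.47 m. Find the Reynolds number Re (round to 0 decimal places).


Re = rho * v * D / mu
Re = 1096 * 3.2 * 0.47 / 0.007
Re = 1648.384 / 0.007
Re = 235483


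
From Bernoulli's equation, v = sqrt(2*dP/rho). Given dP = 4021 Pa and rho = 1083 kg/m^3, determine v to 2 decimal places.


v = sqrt(2*dP/rho)
v = sqrt(2*4021/1083)
v = sqrt(7.425669)
v = 2.73 m/s


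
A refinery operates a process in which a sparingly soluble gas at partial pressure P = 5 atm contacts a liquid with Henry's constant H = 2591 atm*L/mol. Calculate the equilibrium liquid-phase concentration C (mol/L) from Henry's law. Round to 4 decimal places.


C = P / H
C = 5 / 2591
C = 0.0019 mol/L


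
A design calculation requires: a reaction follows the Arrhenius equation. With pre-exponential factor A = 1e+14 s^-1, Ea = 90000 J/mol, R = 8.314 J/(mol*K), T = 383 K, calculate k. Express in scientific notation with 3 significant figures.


k = A * exp(-Ea/(R*T))
k = 1e+14 * exp(-90000 / (8.314 * 383))
k = 1e+14 * exp(-28.264006)
k = 5.31e+01


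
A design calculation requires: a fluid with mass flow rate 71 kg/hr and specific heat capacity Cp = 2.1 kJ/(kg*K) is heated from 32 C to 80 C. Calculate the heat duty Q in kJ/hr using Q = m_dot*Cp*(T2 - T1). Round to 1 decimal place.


Q = m_dot * Cp * (T2 - T1)
Q = 71 * 2.1 * (80 - 32)
Q = 71 * 2.1 * 48
Q = 7156.8 kJ/hr


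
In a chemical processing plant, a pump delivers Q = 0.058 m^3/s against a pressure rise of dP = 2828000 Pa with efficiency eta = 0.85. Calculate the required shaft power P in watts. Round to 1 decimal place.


P = Q * dP / eta
P = 0.058 * 2828000 / 0.85
P = 164024.0 / 0.85
P = 192969.4 W


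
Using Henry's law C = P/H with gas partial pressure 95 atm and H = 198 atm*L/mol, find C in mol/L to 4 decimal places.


C = P / H
C = 95 / 198
C = 0.4798 mol/L


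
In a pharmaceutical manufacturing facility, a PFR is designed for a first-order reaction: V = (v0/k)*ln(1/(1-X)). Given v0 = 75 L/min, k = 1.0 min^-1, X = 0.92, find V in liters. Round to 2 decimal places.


V = (v0/k) * ln(1/(1-X))
V = (75/1.0) * ln(1/(1-0.92))
V = 75.0 * ln(12.5)
V = 75.0 * 2.525729
V = 189.43 L


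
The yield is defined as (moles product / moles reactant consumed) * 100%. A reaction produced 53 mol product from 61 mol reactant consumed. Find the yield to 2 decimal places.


Yield = (moles product / moles consumed) * 100%
Yield = (53 / 61) * 100
Yield = 0.8689 * 100
Yield = 86.89%


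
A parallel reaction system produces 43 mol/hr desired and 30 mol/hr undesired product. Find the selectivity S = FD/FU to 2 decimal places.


S = desired product rate / undesired product rate
S = 43 / 30
S = 1.43


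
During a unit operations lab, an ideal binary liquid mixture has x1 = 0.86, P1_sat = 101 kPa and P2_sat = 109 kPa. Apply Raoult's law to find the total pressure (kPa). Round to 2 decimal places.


P = x1*P1_sat + x2*P2_sat
x2 = 1 - x1 = 1 - 0.86 = 0.14
P = 0.86*101 + 0.14*109
P = 86.86 + 15.26
P = 102.12 kPa


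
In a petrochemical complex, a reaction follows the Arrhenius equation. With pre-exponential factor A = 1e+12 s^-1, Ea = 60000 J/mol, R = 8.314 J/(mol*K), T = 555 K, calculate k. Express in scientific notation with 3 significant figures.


k = A * exp(-Ea/(R*T))
k = 1e+12 * exp(-60000 / (8.314 * 555))
k = 1e+12 * exp(-13.00314)
k = 2.25e+06


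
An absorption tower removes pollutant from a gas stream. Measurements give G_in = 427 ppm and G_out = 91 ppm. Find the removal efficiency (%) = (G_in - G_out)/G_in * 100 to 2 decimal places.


Efficiency = (G_in - G_out) / G_in * 100%
Efficiency = (427 - 91) / 427 * 100
Efficiency = 336 / 427 * 100
Efficiency = 78.69%


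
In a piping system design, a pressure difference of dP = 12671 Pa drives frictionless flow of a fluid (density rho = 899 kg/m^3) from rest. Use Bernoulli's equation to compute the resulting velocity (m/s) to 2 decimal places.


v = sqrt(2*dP/rho)
v = sqrt(2*12671/899)
v = sqrt(28.189099)
v = 5.31 m/s


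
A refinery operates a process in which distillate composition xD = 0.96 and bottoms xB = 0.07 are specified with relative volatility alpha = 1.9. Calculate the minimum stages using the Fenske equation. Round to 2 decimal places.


N_min = ln((xD*(1-xB))/(xB*(1-xD))) / ln(alpha)
Numerator inside ln: 0.8928 / 0.0028 = 318.857143
ln(318.857143) = 5.764743
ln(alpha) = ln(1.9) = 0.641854
N_min = 5.764743 / 0.641854 = 8.98


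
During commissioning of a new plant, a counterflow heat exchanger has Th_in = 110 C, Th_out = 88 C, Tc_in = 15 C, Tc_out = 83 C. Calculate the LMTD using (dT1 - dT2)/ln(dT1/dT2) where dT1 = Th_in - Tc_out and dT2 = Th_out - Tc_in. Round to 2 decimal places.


dT1 = Th_in - Tc_out = 110 - 83 = 27
dT2 = Th_out - Tc_in = 88 - 15 = 73
LMTD = (dT1 - dT2) / ln(dT1/dT2)
LMTD = (27 - 73) / ln(27/73)
LMTD = 46.25 K


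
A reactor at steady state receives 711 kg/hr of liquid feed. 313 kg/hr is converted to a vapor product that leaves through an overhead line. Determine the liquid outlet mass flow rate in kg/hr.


Steady-state mass balance on the main outlet: F_out = F_in - F_removed
F_out = 711 - 313
F_out = 398 kg/hr


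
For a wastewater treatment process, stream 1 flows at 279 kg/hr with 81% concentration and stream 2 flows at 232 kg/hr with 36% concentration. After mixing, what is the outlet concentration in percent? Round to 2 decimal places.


Mass balance on solute: F1*x1 + F2*x2 = F3*x3
F3 = F1 + F2 = 279 + 232 = 511 kg/hr
x3 = (F1*x1 + F2*x2)/F3
x3 = (279*0.81 + 232*0.36) / 511
x3 = 60.57%


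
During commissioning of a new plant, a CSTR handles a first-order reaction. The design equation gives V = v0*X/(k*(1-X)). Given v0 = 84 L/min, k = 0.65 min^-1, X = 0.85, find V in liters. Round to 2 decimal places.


V = v0 * X / (k * (1 - X))
V = 84 * 0.85 / (0.65 * (1 - 0.85))
V = 71.4 / (0.65 * 0.15)
V = 71.4 / 0.0975
V = 732.31 L


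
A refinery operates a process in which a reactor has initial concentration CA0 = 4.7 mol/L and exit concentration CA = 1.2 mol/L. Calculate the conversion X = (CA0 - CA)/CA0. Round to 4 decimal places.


X = (CA0 - CA) / CA0
X = (4.7 - 1.2) / 4.7
X = 3.5 / 4.7
X = 0.7447


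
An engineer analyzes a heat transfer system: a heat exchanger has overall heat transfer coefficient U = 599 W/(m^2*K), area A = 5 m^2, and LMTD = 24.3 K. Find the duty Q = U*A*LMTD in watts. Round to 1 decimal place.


Q = U * A * LMTD
Q = 599 * 5 * 24.3
Q = 72778.5 W


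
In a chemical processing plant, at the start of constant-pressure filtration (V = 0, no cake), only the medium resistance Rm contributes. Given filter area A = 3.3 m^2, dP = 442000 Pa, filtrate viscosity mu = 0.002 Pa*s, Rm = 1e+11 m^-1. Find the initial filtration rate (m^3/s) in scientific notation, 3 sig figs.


rate = A * dP / (mu * Rm)
rate = 3.3 * 442000 / (0.002 * 1e+11)
rate = 1458600.0 / 2.000e+08
rate = 7.29e-03 m^3/s


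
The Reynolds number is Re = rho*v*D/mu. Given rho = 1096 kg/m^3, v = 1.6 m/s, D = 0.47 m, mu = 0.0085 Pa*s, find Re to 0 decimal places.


Re = rho * v * D / mu
Re = 1096 * 1.6 * 0.47 / 0.0085
Re = 824.192 / 0.0085
Re = 96964


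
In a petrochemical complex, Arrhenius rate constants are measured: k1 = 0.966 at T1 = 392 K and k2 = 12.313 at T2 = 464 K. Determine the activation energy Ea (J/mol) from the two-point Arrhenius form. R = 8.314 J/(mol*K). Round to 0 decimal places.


Ea = R * ln(k2/k1) / (1/T1 - 1/T2)
ln(k2/k1) = ln(12.313/0.966) = 2.5452471
1/T1 - 1/T2 = 1/392 - 1/464 = 0.000395847994
Ea = 8.314 * 2.5452471 / 0.000395847994
Ea = 53458 J/mol


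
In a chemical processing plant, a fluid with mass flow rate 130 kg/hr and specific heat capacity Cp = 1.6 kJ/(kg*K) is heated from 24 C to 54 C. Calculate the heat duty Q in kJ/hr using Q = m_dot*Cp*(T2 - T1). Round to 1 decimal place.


Q = m_dot * Cp * (T2 - T1)
Q = 130 * 1.6 * (54 - 24)
Q = 130 * 1.6 * 30
Q = 6240.0 kJ/hr


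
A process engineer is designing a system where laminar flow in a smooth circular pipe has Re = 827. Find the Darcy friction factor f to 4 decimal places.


f = 64 / Re
f = 64 / 827
f = 0.0774


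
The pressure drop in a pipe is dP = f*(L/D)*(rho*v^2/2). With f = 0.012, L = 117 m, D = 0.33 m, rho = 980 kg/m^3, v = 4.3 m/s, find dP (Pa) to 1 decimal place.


dP = f * (L/D) * (rho*v^2/2)
dP = 0.012 * (117/0.33) * (980*4.3^2/2)
L/D = 354.54545455
rho*v^2/2 = 980*18.49/2 = 9060.1
dP = 0.012 * 354.54545455 * 9060.1
dP = 38546.6 Pa


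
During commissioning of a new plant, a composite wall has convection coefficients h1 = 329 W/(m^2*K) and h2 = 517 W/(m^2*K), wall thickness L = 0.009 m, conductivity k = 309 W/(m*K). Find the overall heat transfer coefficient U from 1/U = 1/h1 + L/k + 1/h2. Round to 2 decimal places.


1/U = 1/h1 + L/k + 1/h2
1/U = 1/329 + 0.009/309 + 1/517
1/U = 0.0030395137 + 2.91262e-05 + 0.001934236
1/U = 0.0050028759
U = 199.89 W/(m^2*K)


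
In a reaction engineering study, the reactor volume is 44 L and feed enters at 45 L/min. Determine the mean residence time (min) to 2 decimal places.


tau = V / v0
tau = 44 / 45
tau = 0.98 min


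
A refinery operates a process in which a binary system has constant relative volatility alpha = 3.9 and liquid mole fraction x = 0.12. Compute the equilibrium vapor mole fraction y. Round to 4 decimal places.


y = alpha*x / (1 + (alpha-1)*x)
y = 3.9*0.12 / (1 + (3.9-1)*0.12)
y = 0.468 / (1 + 0.348)
y = 0.468 / 1.348
y = 0.3472


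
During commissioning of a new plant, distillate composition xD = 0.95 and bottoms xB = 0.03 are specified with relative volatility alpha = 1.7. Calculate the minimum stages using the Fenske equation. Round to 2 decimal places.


N_min = ln((xD*(1-xB))/(xB*(1-xD))) / ln(alpha)
Numerator inside ln: 0.9215 / 0.0015 = 614.333333
ln(614.333333) = 6.420538
ln(alpha) = ln(1.7) = 0.530628
N_min = 6.420538 / 0.530628 = 12.10
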